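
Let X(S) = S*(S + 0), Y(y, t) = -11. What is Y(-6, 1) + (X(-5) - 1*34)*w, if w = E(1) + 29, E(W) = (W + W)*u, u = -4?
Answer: -200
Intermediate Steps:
X(S) = S² (X(S) = S*S = S²)
E(W) = -8*W (E(W) = (W + W)*(-4) = (2*W)*(-4) = -8*W)
w = 21 (w = -8*1 + 29 = -8 + 29 = 21)
Y(-6, 1) + (X(-5) - 1*34)*w = -11 + ((-5)² - 1*34)*21 = -11 + (25 - 34)*21 = -11 - 9*21 = -11 - 189 = -200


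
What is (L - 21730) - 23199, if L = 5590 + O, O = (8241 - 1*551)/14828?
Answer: -291655501/7414 ≈ -39339.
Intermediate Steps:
O = 3845/7414 (O = (8241 - 551)*(1/14828) = 7690*(1/14828) = 3845/7414 ≈ 0.51861)
L = 41448105/7414 (L = 5590 + 3845/7414 = 41448105/7414 ≈ 5590.5)
(L - 21730) - 23199 = (41448105/7414 - 21730) - 23199 = -119658115/7414 - 23199 = -291655501/7414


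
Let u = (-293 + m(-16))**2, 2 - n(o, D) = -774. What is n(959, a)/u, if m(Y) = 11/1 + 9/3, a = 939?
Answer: 776/77841 ≈ 0.0099690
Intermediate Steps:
m(Y) = 14 (m(Y) = 11*1 + 9*(1/3) = 11 + 3 = 14)
n(o, D) = 776 (n(o, D) = 2 - 1*(-774) = 2 + 774 = 776)
u = 77841 (u = (-293 + 14)**2 = (-279)**2 = 77841)
n(959, a)/u = 776/77841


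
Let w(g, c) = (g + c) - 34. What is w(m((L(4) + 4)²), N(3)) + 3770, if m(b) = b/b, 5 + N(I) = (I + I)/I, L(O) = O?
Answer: 3734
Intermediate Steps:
N(I) = -3 (N(I) = -5 + (I + I)/I = -5 + (2*I)/I = -5 + 2 = -3)
m(b) = 1
w(g, c) = -34 + c + g (w(g, c) = (c + g) - 34 = -34 + c + g)
w(m((L(4) + 4)²), N(3)) + 3770 = (-34 - 3 + 1) + 3770 = -36 + 3770 = 3734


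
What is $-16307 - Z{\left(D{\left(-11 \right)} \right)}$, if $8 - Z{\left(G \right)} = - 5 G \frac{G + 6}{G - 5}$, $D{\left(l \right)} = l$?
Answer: $- \frac{260765}{16} \approx -16298.0$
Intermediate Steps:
$Z{\left(G \right)} = 8 + \frac{5 G \left(6 + G\right)}{-5 + G}$ ($Z{\left(G \right)} = 8 - - 5 G \frac{G + 6}{G - 5} = 8 - - 5 G \frac{6 + G}{-5 + G} = 8 - - \frac{5 G \left(6 + G\right)}{-5 + G} = 8 + \frac{5 G \left(6 + G\right)}{-5 + G}$)
$-16307 - Z{\left(D{\left(-11 \right)} \right)} = -16307 - \frac{-40 + 5 \left(-11\right)^{2} + 38 \left(-11\right)}{-5 - 11} = -16307 - \frac{-40 + 5 \cdot 121 - 418}{-16} = -16307 - - \frac{-40 + 605 - 418}{16} = -16307 - \left(- \frac{1}{16}\right) 147 = -16307 - - \frac{147}{16} = -16307 + \frac{147}{16} = - \frac{260765}{16}$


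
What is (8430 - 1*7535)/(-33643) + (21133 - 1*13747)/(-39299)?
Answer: -283659803/1322136257 ≈ -0.21455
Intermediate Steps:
(8430 - 1*7535)/(-33643) + (21133 - 1*13747)/(-39299) = (8430 - 7535)*(-1/33643) + (21133 - 13747)*(-1/39299) = 895*(-1/33643) + 7386*(-1/39299) = -895/33643 - 7386/39299 = -283659803/1322136257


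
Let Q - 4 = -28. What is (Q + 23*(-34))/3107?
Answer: -62/239 ≈ -0.25941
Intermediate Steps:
Q = -24 (Q = 4 - 28 = -24)
(Q + 23*(-34))/3107 = (-24 + 23*(-34))/3107 = (-24 - 782)*(1/3107) = -806*1/3107 = -62/239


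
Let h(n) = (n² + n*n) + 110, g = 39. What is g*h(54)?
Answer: 231738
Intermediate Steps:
h(n) = 110 + 2*n² (h(n) = (n² + n²) + 110 = 2*n² + 110 = 110 + 2*n²)
g*h(54) = 39*(110 + 2*54²) = 39*(110 + 2*2916) = 39*(110 + 5832) = 39*5942 = 231738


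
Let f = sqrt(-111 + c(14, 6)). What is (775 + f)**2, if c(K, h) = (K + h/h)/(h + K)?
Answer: 2402059/4 + 16275*I ≈ 6.0052e+5 + 16275.0*I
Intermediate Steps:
c(K, h) = (1 + K)/(K + h) (c(K, h) = (K + 1)/(K + h) = (1 + K)/(K + h))
f = 21*I/2 (f = sqrt(-111 + (1 + 14)/(14 + 6)) = sqrt(-111 + 15/20) = sqrt(-111 + (1/20)*15) = sqrt(-111 + 3/4) = sqrt(-441/4) = 21*I/2 ≈ 10.5*I)
(775 + f)**2 = (775 + 21*I/2)**2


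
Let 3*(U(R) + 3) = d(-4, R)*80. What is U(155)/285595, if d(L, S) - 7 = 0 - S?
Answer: -11849/856785 ≈ -0.013830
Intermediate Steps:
d(L, S) = 7 - S (d(L, S) = 7 + (0 - S) = 7 - S)
U(R) = 551/3 - 80*R/3 (U(R) = -3 + ((7 - R)*80)/3 = -3 + (560 - 80*R)/3 = -3 + (560/3 - 80*R/3) = 551/3 - 80*R/3)
U(155)/285595 = (551/3 - 80/3*155)/285595 = (551/3 - 12400/3)*(1/285595) = -11849/3*1/285595 = -11849/856785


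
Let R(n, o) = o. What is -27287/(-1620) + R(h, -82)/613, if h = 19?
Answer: 16594091/993060 ≈ 16.710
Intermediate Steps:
-27287/(-1620) + R(h, -82)/613 = -27287/(-1620) - 82/613 = -27287*(-1/1620) - 82*1/613 = 27287/1620 - 82/613 = 16594091/993060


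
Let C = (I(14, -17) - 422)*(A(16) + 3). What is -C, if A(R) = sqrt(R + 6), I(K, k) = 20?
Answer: 1206 + 402*sqrt(22) ≈ 3091.5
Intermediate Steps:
A(R) = sqrt(6 + R)
C = -1206 - 402*sqrt(22) (C = (20 - 422)*(sqrt(6 + 16) + 3) = -402*(sqrt(22) + 3) = -402*(3 + sqrt(22)) = -1206 - 402*sqrt(22) ≈ -3091.5)
-C = -(-1206 - 402*sqrt(22)) = 1206 + 402*sqrt(22)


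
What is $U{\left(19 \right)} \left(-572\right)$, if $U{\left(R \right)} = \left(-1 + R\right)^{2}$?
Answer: $-185328$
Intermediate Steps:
$U{\left(19 \right)} \left(-572\right) = \left(-1 + 19\right)^{2} \left(-572\right) = 18^{2} \left(-572\right) = 324 \left(-572\right) = -185328$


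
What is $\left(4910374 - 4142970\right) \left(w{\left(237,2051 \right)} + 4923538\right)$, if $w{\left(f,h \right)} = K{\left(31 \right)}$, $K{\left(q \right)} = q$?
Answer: $3778366544876$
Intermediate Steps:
$w{\left(f,h \right)} = 31$
$\left(4910374 - 4142970\right) \left(w{\left(237,2051 \right)} + 4923538\right) = \left(4910374 - 4142970\right) \left(31 + 4923538\right) = 767404 \cdot 4923569 = 3778366544876$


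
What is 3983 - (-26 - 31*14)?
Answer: 4443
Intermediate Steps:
3983 - (-26 - 31*14) = 3983 - (-26 - 434) = 3983 - 1*(-460) = 3983 + 460 = 4443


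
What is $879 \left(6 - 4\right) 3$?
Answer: $5274$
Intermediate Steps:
$879 \left(6 - 4\right) 3 = 879 \cdot 2 \cdot 3 = 879 \cdot 6 = 5274$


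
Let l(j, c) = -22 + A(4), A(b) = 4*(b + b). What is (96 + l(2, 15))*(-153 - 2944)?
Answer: -328282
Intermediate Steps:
A(b) = 8*b (A(b) = 4*(2*b) = 8*b)
l(j, c) = 10 (l(j, c) = -22 + 8*4 = -22 + 32 = 10)
(96 + l(2, 15))*(-153 - 2944) = (96 + 10)*(-153 - 2944) = 106*(-3097) = -328282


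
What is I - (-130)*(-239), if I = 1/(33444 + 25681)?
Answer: -1837013749/59125 ≈ -31070.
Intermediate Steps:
I = 1/59125 ≈ 1.6913e-5
I - (-130)*(-239) = 1/59125 - (-130)*(-239) = 1/59125 - 1*31070 = 1/59125 - 31070 = -1837013749/59125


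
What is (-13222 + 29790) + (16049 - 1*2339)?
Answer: 30278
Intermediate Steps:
(-13222 + 29790) + (16049 - 1*2339) = 16568 + (16049 - 2339) = 16568 + 13710 = 30278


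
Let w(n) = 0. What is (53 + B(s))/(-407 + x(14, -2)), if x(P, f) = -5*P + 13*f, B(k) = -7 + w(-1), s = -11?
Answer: -46/503 ≈ -0.091451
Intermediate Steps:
B(k) = -7 (B(k) = -7 + 0 = -7)
(53 + B(s))/(-407 + x(14, -2)) = (53 - 7)/(-407 + (-5*14 + 13*(-2))) = 46/(-407 + (-70 - 26)) = 46/(-407 - 96) = 46/(-503) = 46*(-1/503) = -46/503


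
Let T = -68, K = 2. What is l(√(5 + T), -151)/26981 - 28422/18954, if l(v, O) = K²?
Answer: -42598787/28410993 ≈ -1.4994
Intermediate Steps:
l(v, O) = 4 (l(v, O) = 2² = 4)
l(√(5 + T), -151)/26981 - 28422/18954 = 4/26981 - 28422/18954 = 4*(1/26981) - 28422*1/18954 = 4/26981 - 1579/1053 = -42598787/28410993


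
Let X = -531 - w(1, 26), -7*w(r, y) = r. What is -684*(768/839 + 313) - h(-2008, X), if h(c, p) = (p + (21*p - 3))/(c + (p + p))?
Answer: -3871099575547/18028432 ≈ -2.1472e+5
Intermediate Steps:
w(r, y) = -r/7
X = -3716/7 (X = -531 - (-1)/7 = -531 - 1*(-⅐) = -531 + ⅐ = -3716/7 ≈ -530.86)
h(c, p) = (-3 + 22*p)/(c + 2*p) (h(c, p) = (p + (-3 + 21*p))/(c + 2*p) = (-3 + 22*p)/(c + 2*p))
-684*(768/839 + 313) - h(-2008, X) = -684*(768/839 + 313) - (-3 + 22*(-3716/7))/(-2008 + 2*(-3716/7)) = -684*(768*(1/839) + 313) - (-3 - 81752/7)/(-2008 - 7432/7) = -684*(768/839 + 313) - (-81773)/((-21488/7)*7) = -684*263375/839 - (-7)*(-81773)/(21488*7) = -180148500/839 - 1*81773/21488 = -180148500/839 - 81773/21488 = -3871099575547/18028432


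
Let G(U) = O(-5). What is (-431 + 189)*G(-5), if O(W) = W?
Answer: 1210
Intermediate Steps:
G(U) = -5
(-431 + 189)*G(-5) = (-431 + 189)*(-5) = -242*(-5) = 1210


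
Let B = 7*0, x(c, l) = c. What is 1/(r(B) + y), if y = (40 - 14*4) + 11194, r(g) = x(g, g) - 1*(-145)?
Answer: 1/11323 ≈ 8.8316e-5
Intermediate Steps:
B = 0
r(g) = 145 + g (r(g) = g - 1*(-145) = g + 145 = 145 + g)
y = 11178 (y = (40 - 56) + 11194 = -16 + 11194 = 11178)
1/(r(B) + y) = 1/((145 + 0) + 11178) = 1/(145 + 11178) = 1/11323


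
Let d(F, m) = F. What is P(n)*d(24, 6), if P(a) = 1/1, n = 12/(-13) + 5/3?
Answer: 24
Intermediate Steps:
n = 29/39 (n = 12*(-1/13) + 5*(1/3) = -12/13 + 5/3 = 29/39 ≈ 0.74359)
P(a) = 1
P(n)*d(24, 6) = 1*24 = 24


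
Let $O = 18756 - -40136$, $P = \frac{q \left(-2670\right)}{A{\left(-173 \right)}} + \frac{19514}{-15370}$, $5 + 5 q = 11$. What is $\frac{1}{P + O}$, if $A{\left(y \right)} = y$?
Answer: $\frac{1329505}{78320143239} \approx 1.6975 \cdot 10^{-5}$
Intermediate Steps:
$q = \frac{6}{5}$ ($q = -1 + \frac{1}{5} \cdot 11 = -1 + \frac{11}{5} = \frac{6}{5} \approx 1.2$)
$P = \frac{22934779}{1329505}$ ($P = \frac{\frac{6}{5} \left(-2670\right)}{-173} + \frac{19514}{-15370} = \left(-3204\right) \left(- \frac{1}{173}\right) + 19514 \left(- \frac{1}{15370}\right) = \frac{3204}{173} - \frac{9757}{7685} = \frac{22934779}{1329505} \approx 17.251$)
$O = 58892$ ($O = 18756 + 40136 = 58892$)
$\frac{1}{P + O} = \frac{1}{\frac{22934779}{1329505} + 58892} = \frac{1}{\frac{78320143239}{1329505}} = \frac{1329505}{78320143239}$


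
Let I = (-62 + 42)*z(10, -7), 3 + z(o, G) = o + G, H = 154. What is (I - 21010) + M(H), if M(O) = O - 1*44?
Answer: -20900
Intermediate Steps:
z(o, G) = -3 + G + o (z(o, G) = -3 + (o + G) = -3 + (G + o) = -3 + G + o)
M(O) = -44 + O (M(O) = O - 44 = -44 + O)
I = 0 (I = (-62 + 42)*(-3 - 7 + 10) = -20*0 = 0)
(I - 21010) + M(H) = (0 - 21010) + (-44 + 154) = -21010 + 110 = -20900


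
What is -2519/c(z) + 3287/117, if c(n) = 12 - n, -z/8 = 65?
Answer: 1453961/62244 ≈ 23.359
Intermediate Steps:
z = -520 (z = -8*65 = -520)
-2519/c(z) + 3287/117 = -2519/(12 - 1*(-520)) + 3287/117 = -2519/(12 + 520) + 3287*(1/117) = -2519/532 + 3287/117 = 1453961/62244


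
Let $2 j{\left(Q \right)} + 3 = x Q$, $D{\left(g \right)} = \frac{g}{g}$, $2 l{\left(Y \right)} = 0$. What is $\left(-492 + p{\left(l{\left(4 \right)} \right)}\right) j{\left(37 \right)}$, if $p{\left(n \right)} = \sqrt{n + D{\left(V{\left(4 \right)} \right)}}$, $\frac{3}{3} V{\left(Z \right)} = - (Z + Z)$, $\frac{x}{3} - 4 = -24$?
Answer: $\frac{1091493}{2} \approx 5.4575 \cdot 10^{5}$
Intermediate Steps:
$x = -60$ ($x = 12 + 3 \left(-24\right) = 12 - 72 = -60$)
$l{\left(Y \right)} = 0$ ($l{\left(Y \right)} = \frac{1}{2} \cdot 0 = 0$)
$V{\left(Z \right)} = - 2 Z$ ($V{\left(Z \right)} = - (Z + Z) = - 2 Z$)
$D{\left(g \right)} = 1$
$p{\left(n \right)} = \sqrt{1 + n}$ ($p{\left(n \right)} = \sqrt{n + 1} = \sqrt{1 + n}$)
$j{\left(Q \right)} = - \frac{3}{2} - 30 Q$ ($j{\left(Q \right)} = - \frac{3}{2} + \frac{\left(-60\right) Q}{2} = - \frac{3}{2} - 30 Q$)
$\left(-492 + p{\left(l{\left(4 \right)} \right)}\right) j{\left(37 \right)} = \left(-492 + \sqrt{1 + 0}\right) \left(- \frac{3}{2} - 1110\right) = \left(-492 + \sqrt{1}\right) \left(- \frac{3}{2} - 1110\right) = \left(-492 + 1\right) \left(- \frac{2223}{2}\right) = \left(-491\right) \left(- \frac{2223}{2}\right) = \frac{1091493}{2}$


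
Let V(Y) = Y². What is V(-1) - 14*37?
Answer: -517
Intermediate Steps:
V(-1) - 14*37 = (-1)² - 14*37 = 1 - 518 = -517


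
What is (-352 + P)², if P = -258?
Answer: 372100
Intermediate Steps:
(-352 + P)² = (-352 - 258)² = (-610)² = 372100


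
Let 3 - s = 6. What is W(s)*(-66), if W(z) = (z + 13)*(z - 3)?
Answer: 3960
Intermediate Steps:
s = -3 (s = 3 - 1*6 = 3 - 6 = -3)
W(z) = (-3 + z)*(13 + z) (W(z) = (13 + z)*(-3 + z) = (-3 + z)*(13 + z))
W(s)*(-66) = (-39 + (-3)**2 + 10*(-3))*(-66) = (-39 + 9 - 30)*(-66) = -60*(-66) = 3960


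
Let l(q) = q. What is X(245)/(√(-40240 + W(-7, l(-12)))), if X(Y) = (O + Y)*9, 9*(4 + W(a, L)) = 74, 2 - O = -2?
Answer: -6723*I*√362122/362122 ≈ -11.172*I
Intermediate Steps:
O = 4 (O = 2 - 1*(-2) = 2 + 2 = 4)
W(a, L) = 38/9 (W(a, L) = -4 + (⅑)*74 = -4 + 74/9 = 38/9)
X(Y) = 36 + 9*Y (X(Y) = (4 + Y)*9 = 36 + 9*Y)
X(245)/(√(-40240 + W(-7, l(-12)))) = (36 + 9*245)/(√(-40240 + 38/9)) = (36 + 2205)/(√(-362122/9)) = 2241/((I*√362122/3)) = 2241*(-3*I*√362122/362122) = -6723*I*√362122/362122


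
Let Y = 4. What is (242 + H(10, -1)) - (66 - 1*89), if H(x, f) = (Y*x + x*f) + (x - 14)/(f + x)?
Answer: 2651/9 ≈ 294.56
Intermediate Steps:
H(x, f) = 4*x + f*x + (-14 + x)/(f + x) (H(x, f) = (4*x + x*f) + (x - 14)/(f + x) = (4*x + f*x) + (-14 + x)/(f + x) = 4*x + f*x + (-14 + x)/(f + x))
(242 + H(10, -1)) - (66 - 1*89) = (242 + (-14 + 10 + 4*10**2 - 1*10**2 + 10*(-1)**2 + 4*(-1)*10)/(-1 + 10)) - (66 - 1*89) = (242 + (-14 + 10 + 4*100 - 1*100 + 10*1 - 40)/9) - (66 - 89) = (242 + (-14 + 10 + 400 - 100 + 10 - 40)/9) - 1*(-23) = (242 + (1/9)*266) + 23 = (242 + 266/9) + 23 = 2444/9 + 23 = 2651/9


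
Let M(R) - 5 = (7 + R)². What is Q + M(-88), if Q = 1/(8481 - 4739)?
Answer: 24569973/3742 ≈ 6566.0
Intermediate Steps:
M(R) = 5 + (7 + R)²
Q = 1/3742 ≈ 0.00026724
Q + M(-88) = 1/3742 + (5 + (7 - 88)²) = 1/3742 + (5 + (-81)²) = 1/3742 + (5 + 6561) = 1/3742 + 6566 = 24569973/3742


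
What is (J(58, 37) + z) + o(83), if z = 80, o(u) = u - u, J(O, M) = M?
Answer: 117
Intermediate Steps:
o(u) = 0
(J(58, 37) + z) + o(83) = (37 + 80) + 0 = 117 + 0 = 117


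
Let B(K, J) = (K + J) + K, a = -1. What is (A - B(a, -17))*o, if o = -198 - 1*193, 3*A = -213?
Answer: 20332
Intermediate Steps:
A = -71 (A = (⅓)*(-213) = -71)
o = -391 (o = -198 - 193 = -391)
B(K, J) = J + 2*K (B(K, J) = (J + K) + K = J + 2*K)
(A - B(a, -17))*o = (-71 - (-17 + 2*(-1)))*(-391) = (-71 - (-17 - 2))*(-391) = (-71 - 1*(-19))*(-391) = (-71 + 19)*(-391) = -52*(-391) = 20332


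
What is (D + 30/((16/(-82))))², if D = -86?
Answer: 919681/16 ≈ 57480.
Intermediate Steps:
(D + 30/((16/(-82))))² = (-86 + 30/((16/(-82))))² = (-86 + 30/((16*(-1/82))))² = (-86 + 30/(-8/41))² = (-86 + 30*(-41/8))² = (-86 - 615/4)² = (-959/4)² = 919681/16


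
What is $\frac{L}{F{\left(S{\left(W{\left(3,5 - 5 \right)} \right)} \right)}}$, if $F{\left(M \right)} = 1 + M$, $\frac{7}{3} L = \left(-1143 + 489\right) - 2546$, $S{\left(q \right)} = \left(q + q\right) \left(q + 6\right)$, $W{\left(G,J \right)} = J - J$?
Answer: $- \frac{9600}{7} \approx -1371.4$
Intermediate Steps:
$W{\left(G,J \right)} = 0$
$S{\left(q \right)} = 2 q \left(6 + q\right)$
$L = - \frac{9600}{7}$ ($L = \frac{3 \left(\left(-1143 + 489\right) - 2546\right)}{7} = \frac{3 \left(-654 - 2546\right)}{7} = \frac{3}{7} \left(-3200\right) = - \frac{9600}{7} \approx -1371.4$)
$\frac{L}{F{\left(S{\left(W{\left(3,5 - 5 \right)} \right)} \right)}} = - \frac{9600}{7 \left(1 + 2 \cdot 0 \left(6 + 0\right)\right)} = - \frac{9600}{7 \left(1 + 2 \cdot 0 \cdot 6\right)} = - \frac{9600}{7 \left(1 + 0\right)} = - \frac{9600}{7 \cdot 1} = \left(- \frac{9600}{7}\right) 1 = - \frac{9600}{7}$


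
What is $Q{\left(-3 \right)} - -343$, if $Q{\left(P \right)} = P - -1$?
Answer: $341$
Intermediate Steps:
$Q{\left(P \right)} = 1 + P$ ($Q{\left(P \right)} = P + 1 = 1 + P$)
$Q{\left(-3 \right)} - -343 = \left(1 - 3\right) - -343 = -2 + 343 = 341$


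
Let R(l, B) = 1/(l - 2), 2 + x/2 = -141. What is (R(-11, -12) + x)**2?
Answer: 13830961/169 ≈ 81840.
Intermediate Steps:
x = -286 (x = -4 + 2*(-141) = -4 - 282 = -286)
R(l, B) = 1/(-2 + l)
(R(-11, -12) + x)**2 = (1/(-2 - 11) - 286)**2 = (1/(-13) - 286)**2 = (-1/13 - 286)**2 = (-3719/13)**2 = 13830961/169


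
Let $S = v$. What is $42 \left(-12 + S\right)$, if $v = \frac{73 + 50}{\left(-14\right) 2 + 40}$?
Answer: $- \frac{147}{2} \approx -73.5$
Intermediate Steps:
$v = \frac{41}{4}$ ($v = \frac{123}{-28 + 40} = \frac{123}{12} = 123 \cdot \frac{1}{12} = \frac{41}{4} \approx 10.25$)
$S = \frac{41}{4} \approx 10.25$
$42 \left(-12 + S\right) = 42 \left(-12 + \frac{41}{4}\right) = 42 \left(- \frac{7}{4}\right) = - \frac{147}{2}$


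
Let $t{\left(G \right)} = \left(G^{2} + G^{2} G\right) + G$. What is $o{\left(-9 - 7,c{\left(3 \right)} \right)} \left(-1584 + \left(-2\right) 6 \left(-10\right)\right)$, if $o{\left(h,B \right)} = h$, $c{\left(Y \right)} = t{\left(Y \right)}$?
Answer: $23424$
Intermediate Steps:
$t{\left(G \right)} = G + G^{2} + G^{3}$ ($t{\left(G \right)} = \left(G^{2} + G^{3}\right) + G = G + G^{2} + G^{3}$)
$c{\left(Y \right)} = Y \left(1 + Y + Y^{2}\right)$
$o{\left(-9 - 7,c{\left(3 \right)} \right)} \left(-1584 + \left(-2\right) 6 \left(-10\right)\right) = \left(-9 - 7\right) \left(-1584 + \left(-2\right) 6 \left(-10\right)\right) = \left(-9 - 7\right) \left(-1584 - -120\right) = - 16 \left(-1584 + 120\right) = \left(-16\right) \left(-1464\right) = 23424$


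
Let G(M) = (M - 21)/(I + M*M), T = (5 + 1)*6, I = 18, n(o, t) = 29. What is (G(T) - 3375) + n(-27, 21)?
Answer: -1465543/438 ≈ -3346.0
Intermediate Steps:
T = 36 (T = 6*6 = 36)
G(M) = (-21 + M)/(18 + M²) (G(M) = (M - 21)/(18 + M*M) = (-21 + M)/(18 + M²))
(G(T) - 3375) + n(-27, 21) = ((-21 + 36)/(18 + 36²) - 3375) + 29 = (15/(18 + 1296) - 3375) + 29 = (15/1314 - 3375) + 29 = ((1/1314)*15 - 3375) + 29 = (5/438 - 3375) + 29 = -1478245/438 + 29 = -1465543/438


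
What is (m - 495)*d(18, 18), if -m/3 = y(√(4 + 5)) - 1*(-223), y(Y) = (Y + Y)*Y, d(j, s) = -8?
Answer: 9744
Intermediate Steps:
y(Y) = 2*Y² (y(Y) = (2*Y)*Y = 2*Y²)
m = -723 (m = -3*(2*(√(4 + 5))² - 1*(-223)) = -3*(2*(√9)² + 223) = -3*(2*3² + 223) = -3*(2*9 + 223) = -3*(18 + 223) = -3*241 = -723)
(m - 495)*d(18, 18) = (-723 - 495)*(-8) = -1218*(-8) = 9744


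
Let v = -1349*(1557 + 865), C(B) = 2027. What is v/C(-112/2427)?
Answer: -3267278/2027 ≈ -1611.9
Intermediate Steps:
v = -3267278 (v = -1349*2422 = -3267278)
v/C(-112/2427) = -3267278/2027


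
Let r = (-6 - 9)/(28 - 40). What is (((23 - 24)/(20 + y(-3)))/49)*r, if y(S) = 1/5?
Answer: -25/19796 ≈ -0.0012629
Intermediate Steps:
y(S) = 1/5
r = 5/4 (r = -15/(-12) = -15*(-1/12) = 5/4 ≈ 1.2500)
(((23 - 24)/(20 + y(-3)))/49)*r = (((23 - 24)/(20 + 1/5))/49)*(5/4) = ((-1/101/5)/49)*(5/4) = ((-1*5/101)/49)*(5/4) = ((1/49)*(-5/101))*(5/4) = -5/4949*5/4 = -25/19796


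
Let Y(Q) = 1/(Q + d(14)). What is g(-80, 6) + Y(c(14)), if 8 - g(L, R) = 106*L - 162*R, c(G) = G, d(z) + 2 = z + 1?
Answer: 255421/27 ≈ 9460.0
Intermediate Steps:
d(z) = -1 + z (d(z) = -2 + (z + 1) = -2 + (1 + z) = -1 + z)
Y(Q) = 1/(13 + Q) (Y(Q) = 1/(Q + (-1 + 14)) = 1/(Q + 13) = 1/(13 + Q))
g(L, R) = 8 - 106*L + 162*R (g(L, R) = 8 - (106*L - 162*R) = 8 - (-162*R + 106*L) = 8 + (-106*L + 162*R) = 8 - 106*L + 162*R)
g(-80, 6) + Y(c(14)) = (8 - 106*(-80) + 162*6) + 1/(13 + 14) = (8 + 8480 + 972) + 1/27 = 9460 + 1/27 = 255421/27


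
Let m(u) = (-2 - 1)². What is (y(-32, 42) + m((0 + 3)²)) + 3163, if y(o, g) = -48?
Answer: 3124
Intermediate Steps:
m(u) = 9 (m(u) = (-3)² = 9)
(y(-32, 42) + m((0 + 3)²)) + 3163 = (-48 + 9) + 3163 = -39 + 3163 = 3124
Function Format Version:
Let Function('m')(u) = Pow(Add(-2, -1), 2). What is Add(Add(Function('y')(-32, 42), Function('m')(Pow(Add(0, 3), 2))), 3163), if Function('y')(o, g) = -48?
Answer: 3124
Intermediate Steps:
Function('m')(u) = 9 (Function('m')(u) = Pow(-3, 2) = 9)
Add(Add(Function('y')(-32, 42), Function('m')(Pow(Add(0, 3), 2))), 3163) = Add(Add(-48, 9), 3163) = Add(-39, 3163) = 3124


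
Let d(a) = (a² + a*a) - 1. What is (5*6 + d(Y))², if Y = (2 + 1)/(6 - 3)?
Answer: 961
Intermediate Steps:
Y = 1 (Y = 3/3 = 3*(⅓) = 1)
d(a) = -1 + 2*a² (d(a) = (a² + a²) - 1 = 2*a² - 1 = -1 + 2*a²)
(5*6 + d(Y))² = (5*6 + (-1 + 2*1²))² = (30 + (-1 + 2*1))² = (30 + (-1 + 2))² = (30 + 1)² = 31² = 961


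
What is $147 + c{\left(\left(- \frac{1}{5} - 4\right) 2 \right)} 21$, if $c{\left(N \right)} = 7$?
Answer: $294$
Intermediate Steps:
$147 + c{\left(\left(- \frac{1}{5} - 4\right) 2 \right)} 21 = 147 + 7 \cdot 21 = 147 + 147 = 294$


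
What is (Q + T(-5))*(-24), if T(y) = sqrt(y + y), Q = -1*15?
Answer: 360 - 24*I*sqrt(10) ≈ 360.0 - 75.895*I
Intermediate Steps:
Q = -15
T(y) = sqrt(2)*sqrt(y) (T(y) = sqrt(2*y) = sqrt(2)*sqrt(y))
(Q + T(-5))*(-24) = (-15 + sqrt(2)*sqrt(-5))*(-24) = (-15 + sqrt(2)*(I*sqrt(5)))*(-24) = (-15 + I*sqrt(10))*(-24) = 360 - 24*I*sqrt(10)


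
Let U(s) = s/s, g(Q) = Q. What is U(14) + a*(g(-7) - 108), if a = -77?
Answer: 8856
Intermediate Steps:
U(s) = 1
U(14) + a*(g(-7) - 108) = 1 - 77*(-7 - 108) = 1 - 77*(-115) = 1 + 8855 = 8856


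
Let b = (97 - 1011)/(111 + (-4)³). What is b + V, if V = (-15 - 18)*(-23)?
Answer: 34759/47 ≈ 739.55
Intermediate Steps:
b = -914/47 (b = -914/(111 - 64) = -914/47 ≈ -19.447)
V = 759 (V = -33*(-23) = 759)
b + V = -914/47 + 759 = 34759/47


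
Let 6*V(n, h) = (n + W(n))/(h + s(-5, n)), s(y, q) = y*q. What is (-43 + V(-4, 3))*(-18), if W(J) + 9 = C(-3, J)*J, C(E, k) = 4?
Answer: 17889/23 ≈ 777.78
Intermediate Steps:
s(y, q) = q*y
W(J) = -9 + 4*J
V(n, h) = (-9 + 5*n)/(6*(h - 5*n)) (V(n, h) = ((n + (-9 + 4*n))/(h + n*(-5)))/6 = ((-9 + 5*n)/(h - 5*n))/6 = (-9 + 5*n)/(6*(h - 5*n)))
(-43 + V(-4, 3))*(-18) = (-43 + (-9 + 5*(-4))/(6*(3 - 5*(-4))))*(-18) = (-43 + (-9 - 20)/(6*(3 + 20)))*(-18) = (-43 + (1/6)*(-29)/23)*(-18) = (-43 + (1/6)*(1/23)*(-29))*(-18) = (-43 - 29/138)*(-18) = -5963/138*(-18) = 17889/23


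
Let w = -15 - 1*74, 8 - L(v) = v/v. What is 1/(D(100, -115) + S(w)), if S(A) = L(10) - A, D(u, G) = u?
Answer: 1/196 ≈ 0.0051020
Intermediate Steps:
L(v) = 7 (L(v) = 8 - v/v = 8 - 1*1 = 8 - 1 = 7)
w = -89 (w = -15 - 74 = -89)
S(A) = 7 - A
1/(D(100, -115) + S(w)) = 1/(100 + (7 - 1*(-89))) = 1/(100 + (7 + 89)) = 1/(100 + 96) = 1/196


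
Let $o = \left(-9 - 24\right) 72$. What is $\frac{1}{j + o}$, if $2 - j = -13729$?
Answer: $\frac{1}{11355} \approx 8.8067 \cdot 10^{-5}$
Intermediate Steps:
$j = 13731$ ($j = 2 - -13729 = 2 + 13729 = 13731$)
$o = -2376$ ($o = \left(-33\right) 72 = -2376$)
$\frac{1}{j + o} = \frac{1}{13731 - 2376} = \frac{1}{11355}$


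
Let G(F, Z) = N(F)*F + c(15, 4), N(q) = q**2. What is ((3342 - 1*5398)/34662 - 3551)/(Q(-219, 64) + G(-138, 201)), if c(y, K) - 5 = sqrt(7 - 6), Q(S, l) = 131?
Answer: 61543409/45544741485 ≈ 0.0013513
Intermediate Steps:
c(y, K) = 6 (c(y, K) = 5 + sqrt(7 - 6) = 5 + sqrt(1) = 5 + 1 = 6)
G(F, Z) = 6 + F**3 (G(F, Z) = F**2*F + 6 = F**3 + 6 = 6 + F**3)
((3342 - 1*5398)/34662 - 3551)/(Q(-219, 64) + G(-138, 201)) = ((3342 - 1*5398)/34662 - 3551)/(131 + (6 + (-138)**3)) = ((3342 - 5398)*(1/34662) - 3551)/(131 + (6 - 2628072)) = (-2056*1/34662 - 3551)/(131 - 2628066) = (-1028/17331 - 3551)/(-2627935) = -61543409/17331*(-1/2627935) = 61543409/45544741485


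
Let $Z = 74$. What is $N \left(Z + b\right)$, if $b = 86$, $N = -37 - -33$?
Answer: $-640$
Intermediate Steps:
$N = -4$ ($N = -37 + 33 = -4$)
$N \left(Z + b\right) = - 4 \left(74 + 86\right) = \left(-4\right) 160 = -640$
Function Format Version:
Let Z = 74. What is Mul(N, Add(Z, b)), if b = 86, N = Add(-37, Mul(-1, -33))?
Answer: -640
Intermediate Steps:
N = -4 (N = Add(-37, 33) = -4)
Mul(N, Add(Z, b)) = Mul(-4, Add(74, 86)) = Mul(-4, 160) = -640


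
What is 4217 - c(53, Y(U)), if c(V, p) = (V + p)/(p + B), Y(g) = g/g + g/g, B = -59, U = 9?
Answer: 240424/57 ≈ 4218.0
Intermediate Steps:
Y(g) = 2 (Y(g) = 1 + 1 = 2)
c(V, p) = (V + p)/(-59 + p) (c(V, p) = (V + p)/(p - 59) = (V + p)/(-59 + p))
4217 - c(53, Y(U)) = 4217 - (53 + 2)/(-59 + 2) = 4217 - 55/(-57) = 4217 - (-1)*55/57 = 4217 - 1*(-55/57) = 4217 + 55/57 = 240424/57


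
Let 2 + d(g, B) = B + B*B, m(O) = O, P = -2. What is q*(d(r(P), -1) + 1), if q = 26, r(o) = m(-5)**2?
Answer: -26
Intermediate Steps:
r(o) = 25 (r(o) = (-5)**2 = 25)
d(g, B) = -2 + B + B**2 (d(g, B) = -2 + (B + B*B) = -2 + (B + B**2) = -2 + B + B**2)
q*(d(r(P), -1) + 1) = 26*((-2 - 1 + (-1)**2) + 1) = 26*((-2 - 1 + 1) + 1) = 26*(-2 + 1) = 26*(-1) = -26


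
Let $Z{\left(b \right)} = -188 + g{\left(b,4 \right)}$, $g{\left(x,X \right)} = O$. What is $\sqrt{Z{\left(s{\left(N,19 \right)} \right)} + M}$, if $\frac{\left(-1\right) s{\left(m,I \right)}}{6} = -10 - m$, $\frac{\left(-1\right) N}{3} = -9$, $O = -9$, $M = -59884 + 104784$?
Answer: $3 \sqrt{4967} \approx 211.43$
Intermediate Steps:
$M = 44900$
$N = 27$ ($N = \left(-3\right) \left(-9\right) = 27$)
$s{\left(m,I \right)} = 60 + 6 m$ ($s{\left(m,I \right)} = - 6 \left(-10 - m\right) = 60 + 6 m$)
$g{\left(x,X \right)} = -9$
$Z{\left(b \right)} = -197$ ($Z{\left(b \right)} = -188 - 9 = -197$)
$\sqrt{Z{\left(s{\left(N,19 \right)} \right)} + M} = \sqrt{-197 + 44900} = \sqrt{44703} = 3 \sqrt{4967}$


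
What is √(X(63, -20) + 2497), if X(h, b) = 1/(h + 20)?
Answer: 6*√477831/83 ≈ 49.970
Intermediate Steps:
X(h, b) = 1/(20 + h)
√(X(63, -20) + 2497) = √(1/(20 + 63) + 2497) = √(1/83 + 2497) = √(207252/83) = 6*√477831/83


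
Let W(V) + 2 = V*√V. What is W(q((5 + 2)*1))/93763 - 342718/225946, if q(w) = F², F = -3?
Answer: -16064309592/10592687399 ≈ -1.5165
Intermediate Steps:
q(w) = 9 (q(w) = (-3)² = 9)
W(V) = -2 + V^(3/2) (W(V) = -2 + V*√V = -2 + V^(3/2))
W(q((5 + 2)*1))/93763 - 342718/225946 = (-2 + 9^(3/2))/93763 - 342718/225946 = (-2 + 27)*(1/93763) - 342718*1/225946 = 25*(1/93763) - 171359/112973 = 25/93763 - 171359/112973 = -16064309592/10592687399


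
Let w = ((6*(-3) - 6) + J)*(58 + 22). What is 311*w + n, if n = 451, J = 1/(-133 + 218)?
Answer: -10138397/17 ≈ -5.9638e+5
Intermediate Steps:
J = 1/85 ≈ 0.011765
w = -32624/17 (w = ((6*(-3) - 6) + 1/85)*(58 + 22) = ((-18 - 6) + 1/85)*80 = (-24 + 1/85)*80 = -2039/85*80 = -32624/17 ≈ -1919.1)
311*w + n = 311*(-32624/17) + 451 = -10146064/17 + 451 = -10138397/17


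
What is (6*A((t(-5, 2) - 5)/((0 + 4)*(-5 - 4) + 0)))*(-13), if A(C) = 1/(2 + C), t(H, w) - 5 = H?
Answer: -2808/77 ≈ -36.468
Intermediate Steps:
t(H, w) = 5 + H
(6*A((t(-5, 2) - 5)/((0 + 4)*(-5 - 4) + 0)))*(-13) = (6/(2 + ((5 - 5) - 5)/((0 + 4)*(-5 - 4) + 0)))*(-13) = (6/(2 + (0 - 5)/(4*(-9) + 0)))*(-13) = (6/(2 - 5/(-36 + 0)))*(-13) = (6/(2 - 5/(-36)))*(-13) = (6/(2 - 5*(-1/36)))*(-13) = (6/(2 + 5/36))*(-13) = (6/(77/36))*(-13) = (6*(36/77))*(-13) = (216/77)*(-13) = -2808/77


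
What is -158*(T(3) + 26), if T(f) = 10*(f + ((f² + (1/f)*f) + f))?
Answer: -29388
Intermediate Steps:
T(f) = 10 + 10*f² + 20*f (T(f) = 10*(f + ((f² + f/f) + f)) = 10*(f + ((f² + 1) + f)) = 10*(f + ((1 + f²) + f)) = 10*(f + (1 + f + f²)) = 10*(1 + f² + 2*f) = 10 + 10*f² + 20*f)
-158*(T(3) + 26) = -158*((10 + 10*3² + 20*3) + 26) = -158*((10 + 10*9 + 60) + 26) = -158*((10 + 90 + 60) + 26) = -158*(160 + 26) = -158*186 = -29388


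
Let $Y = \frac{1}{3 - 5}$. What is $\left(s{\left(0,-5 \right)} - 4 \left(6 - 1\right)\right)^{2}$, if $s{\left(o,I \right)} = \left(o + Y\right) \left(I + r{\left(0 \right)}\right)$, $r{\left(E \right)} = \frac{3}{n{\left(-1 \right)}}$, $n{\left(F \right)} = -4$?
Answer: $\frac{18769}{64} \approx 293.27$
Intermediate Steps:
$r{\left(E \right)} = - \frac{3}{4}$ ($r{\left(E \right)} = \frac{3}{-4} = 3 \left(- \frac{1}{4}\right) = - \frac{3}{4}$)
$Y = - \frac{1}{2}$ ($Y = \frac{1}{-2} = - \frac{1}{2} \approx -0.5$)
$s{\left(o,I \right)} = \left(- \frac{3}{4} + I\right) \left(- \frac{1}{2} + o\right)$ ($s{\left(o,I \right)} = \left(o - \frac{1}{2}\right) \left(I - \frac{3}{4}\right) = \left(- \frac{1}{2} + o\right) \left(- \frac{3}{4} + I\right) = \left(- \frac{3}{4} + I\right) \left(- \frac{1}{2} + o\right)$)
$\left(s{\left(0,-5 \right)} - 4 \left(6 - 1\right)\right)^{2} = \left(\left(\frac{3}{8} - 0 - - \frac{5}{2} - 0\right) - 4 \left(6 - 1\right)\right)^{2} = \left(\left(\frac{3}{8} + 0 + \frac{5}{2} + 0\right) - 20\right)^{2} = \left(\frac{23}{8} - 20\right)^{2} = \left(- \frac{137}{8}\right)^{2} = \frac{18769}{64}$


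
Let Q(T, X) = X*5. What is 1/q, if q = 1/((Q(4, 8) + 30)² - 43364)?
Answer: -38464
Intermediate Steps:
Q(T, X) = 5*X
q = -1/38464 (q = 1/((5*8 + 30)² - 43364) = 1/((40 + 30)² - 43364) = 1/(70² - 43364) = 1/(4900 - 43364) = 1/(-38464) = -1/38464 ≈ -2.5998e-5)
1/q = 1/(-1/38464) = -38464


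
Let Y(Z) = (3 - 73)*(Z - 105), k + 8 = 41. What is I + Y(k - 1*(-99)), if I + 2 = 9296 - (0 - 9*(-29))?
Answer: 7143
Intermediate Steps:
k = 33 (k = -8 + 41 = 33)
Y(Z) = 7350 - 70*Z (Y(Z) = -70*(-105 + Z) = 7350 - 70*Z)
I = 9033 (I = -2 + (9296 - (0 - 9*(-29))) = -2 + (9296 - (0 + 261)) = -2 + (9296 - 1*261) = -2 + (9296 - 261) = -2 + 9035 = 9033)
I + Y(k - 1*(-99)) = 9033 + (7350 - 70*(33 - 1*(-99))) = 9033 + (7350 - 70*(33 + 99)) = 9033 + (7350 - 70*132) = 9033 + (7350 - 9240) = 9033 - 1890 = 7143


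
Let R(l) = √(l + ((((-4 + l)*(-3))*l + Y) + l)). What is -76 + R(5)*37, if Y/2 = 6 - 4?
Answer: -76 + 37*I ≈ -76.0 + 37.0*I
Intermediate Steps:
Y = 4 (Y = 2*(6 - 4) = 2*2 = 4)
R(l) = √(4 + 2*l + l*(12 - 3*l)) (R(l) = √(l + ((((-4 + l)*(-3))*l + 4) + l)) = √(l + (((12 - 3*l)*l + 4) + l)) = √(l + ((l*(12 - 3*l) + 4) + l)) = √(l + ((4 + l*(12 - 3*l)) + l)) = √(l + (4 + l + l*(12 - 3*l))) = √(4 + 2*l + l*(12 - 3*l)))
-76 + R(5)*37 = -76 + √(4 - 3*5² + 14*5)*37 = -76 + √(4 - 3*25 + 70)*37 = -76 + √(4 - 75 + 70)*37 = -76 + √(-1)*37 = -76 + I*37 = -76 + 37*I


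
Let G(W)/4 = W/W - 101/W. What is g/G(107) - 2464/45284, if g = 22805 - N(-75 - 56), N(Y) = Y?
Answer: 3472930001/33963 ≈ 1.0226e+5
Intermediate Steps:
g = 22936 (g = 22805 - (-75 - 56) = 22805 - 1*(-131) = 22805 + 131 = 22936)
G(W) = 4 - 404/W (G(W) = 4*(W/W - 101/W) = 4*(1 - 101/W) = 4 - 404/W)
g/G(107) - 2464/45284 = 22936/(4 - 404/107) - 2464/45284 = 22936/(4 - 404*1/107) - 2464*1/45284 = 22936/(4 - 404/107) - 616/11321 = 22936/(24/107) - 616/11321 = 22936*(107/24) - 616/11321 = 306769/3 - 616/11321 = 3472930001/33963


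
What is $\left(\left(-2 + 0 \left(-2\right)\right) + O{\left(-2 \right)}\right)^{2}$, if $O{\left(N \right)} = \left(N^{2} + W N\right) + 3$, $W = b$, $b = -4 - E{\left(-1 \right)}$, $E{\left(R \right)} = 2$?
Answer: $289$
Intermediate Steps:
$b = -6$ ($b = -4 - 2 = -6$)
$W = -6$
$O{\left(N \right)} = 3 + N^{2} - 6 N$ ($O{\left(N \right)} = \left(N^{2} - 6 N\right) + 3 = 3 + N^{2} - 6 N$)
$\left(\left(-2 + 0 \left(-2\right)\right) + O{\left(-2 \right)}\right)^{2} = \left(\left(-2 + 0 \left(-2\right)\right) + \left(3 + \left(-2\right)^{2} - -12\right)\right)^{2} = \left(\left(-2 + 0\right) + \left(3 + 4 + 12\right)\right)^{2} = \left(-2 + 19\right)^{2} = 17^{2} = 289$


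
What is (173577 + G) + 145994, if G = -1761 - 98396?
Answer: 219414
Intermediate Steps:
G = -100157
(173577 + G) + 145994 = (173577 - 100157) + 145994 = 73420 + 145994 = 219414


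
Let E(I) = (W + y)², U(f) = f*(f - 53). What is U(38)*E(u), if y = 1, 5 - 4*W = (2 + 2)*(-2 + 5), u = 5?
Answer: -2565/8 ≈ -320.63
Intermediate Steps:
W = -7/4 (W = 5/4 - (2 + 2)*(-2 + 5)/4 = 5/4 - 3 = -7/4 ≈ -1.7500)
U(f) = f*(-53 + f)
E(I) = 9/16 (E(I) = (-7/4 + 1)² = (-¾)² = 9/16)
U(38)*E(u) = (38*(-53 + 38))*(9/16) = (38*(-15))*(9/16) = -570*9/16 = -2565/8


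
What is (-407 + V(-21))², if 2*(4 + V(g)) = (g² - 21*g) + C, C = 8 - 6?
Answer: 961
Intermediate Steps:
C = 2
V(g) = -3 + g²/2 - 21*g/2 (V(g) = -4 + ((g² - 21*g) + 2)/2 = -4 + (2 + g² - 21*g)/2 = -4 + (1 + g²/2 - 21*g/2) = -3 + g²/2 - 21*g/2)
(-407 + V(-21))² = (-407 + (-3 + (½)*(-21)² - 21/2*(-21)))² = (-407 + (-3 + (½)*441 + 441/2))² = (-407 + (-3 + 441/2 + 441/2))² = (-407 + 438)² = 31² = 961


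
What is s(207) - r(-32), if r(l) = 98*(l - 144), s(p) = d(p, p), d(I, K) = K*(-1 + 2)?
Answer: 17455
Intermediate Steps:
d(I, K) = K (d(I, K) = K*1 = K)
s(p) = p
r(l) = -14112 + 98*l (r(l) = 98*(-144 + l) = -14112 + 98*l)
s(207) - r(-32) = 207 - (-14112 + 98*(-32)) = 207 - (-14112 - 3136) = 207 - 1*(-17248) = 207 + 17248 = 17455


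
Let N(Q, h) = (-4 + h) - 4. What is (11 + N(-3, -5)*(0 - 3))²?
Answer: 2500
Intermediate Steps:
N(Q, h) = -8 + h
(11 + N(-3, -5)*(0 - 3))² = (11 + (-8 - 5)*(0 - 3))² = (11 - 13*(-3))² = (11 + 39)² = 50² = 2500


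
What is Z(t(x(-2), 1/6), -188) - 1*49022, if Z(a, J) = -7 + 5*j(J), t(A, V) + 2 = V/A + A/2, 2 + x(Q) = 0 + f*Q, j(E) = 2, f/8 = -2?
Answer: -49019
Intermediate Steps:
f = -16 (f = 8*(-2) = -16)
x(Q) = -2 - 16*Q (x(Q) = -2 + (0 - 16*Q) = -2 - 16*Q)
t(A, V) = -2 + A/2 + V/A (t(A, V) = -2 + (V/A + A/2) = -2 + (A/2 + V/A) = -2 + A/2 + V/A)
Z(a, J) = 3 (Z(a, J) = -7 + 5*2 = -7 + 10 = 3)
Z(t(x(-2), 1/6), -188) - 1*49022 = 3 - 1*49022 = 3 - 49022 = -49019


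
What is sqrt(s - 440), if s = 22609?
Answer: sqrt(22169) ≈ 148.89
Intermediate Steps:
sqrt(s - 440) = sqrt(22609 - 440) = sqrt(22169)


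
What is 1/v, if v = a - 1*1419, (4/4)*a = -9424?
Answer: -1/10843 ≈ -9.2225e-5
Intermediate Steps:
a = -9424
v = -10843 (v = -9424 - 1*1419 = -9424 - 1419 = -10843)
1/v = 1/(-10843) = -1/10843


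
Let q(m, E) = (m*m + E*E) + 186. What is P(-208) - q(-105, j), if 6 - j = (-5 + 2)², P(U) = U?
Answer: -11428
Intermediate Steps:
j = -3 (j = 6 - (-5 + 2)² = 6 - 1*(-3)² = 6 - 1*9 = 6 - 9 = -3)
q(m, E) = 186 + E² + m² (q(m, E) = (m² + E²) + 186 = (E² + m²) + 186 = 186 + E² + m²)
P(-208) - q(-105, j) = -208 - (186 + (-3)² + (-105)²) = -208 - (186 + 9 + 11025) = -208 - 1*11220 = -208 - 11220 = -11428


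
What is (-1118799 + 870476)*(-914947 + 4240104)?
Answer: -825712961711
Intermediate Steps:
(-1118799 + 870476)*(-914947 + 4240104) = -248323*3325157 = -825712961711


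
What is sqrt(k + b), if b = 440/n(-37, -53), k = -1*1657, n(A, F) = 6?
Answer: I*sqrt(14253)/3 ≈ 39.795*I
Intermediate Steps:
k = -1657
b = 220/3 (b = 440/6 = 440*(1/6) = 220/3 ≈ 73.333)
sqrt(k + b) = sqrt(-1657 + 220/3) = sqrt(-4751/3) = I*sqrt(14253)/3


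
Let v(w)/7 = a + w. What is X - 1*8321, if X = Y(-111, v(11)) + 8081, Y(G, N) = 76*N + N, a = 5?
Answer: 8384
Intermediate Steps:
v(w) = 35 + 7*w (v(w) = 7*(5 + w) = 35 + 7*w)
Y(G, N) = 77*N
X = 16705 (X = 77*(35 + 7*11) + 8081 = 77*(35 + 77) + 8081 = 77*112 + 8081 = 8624 + 8081 = 16705)
X - 1*8321 = 16705 - 1*8321 = 16705 - 8321 = 8384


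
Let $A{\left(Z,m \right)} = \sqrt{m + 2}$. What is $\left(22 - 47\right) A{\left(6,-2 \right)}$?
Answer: $0$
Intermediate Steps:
$A{\left(Z,m \right)} = \sqrt{2 + m}$
$\left(22 - 47\right) A{\left(6,-2 \right)} = \left(22 - 47\right) \sqrt{2 - 2} = - 25 \sqrt{0} = \left(-25\right) 0 = 0$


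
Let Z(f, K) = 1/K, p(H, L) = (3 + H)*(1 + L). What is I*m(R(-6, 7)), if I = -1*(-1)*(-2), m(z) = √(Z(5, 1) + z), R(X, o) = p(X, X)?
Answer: -8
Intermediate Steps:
p(H, L) = (1 + L)*(3 + H)
R(X, o) = 3 + X² + 4*X (R(X, o) = 3 + X + 3*X + X*X = 3 + X + 3*X + X² = 3 + X² + 4*X)
m(z) = √(1 + z) (m(z) = √(1/1 + z) = √(1 + z))
I = -2 (I = 1*(-2) = -2)
I*m(R(-6, 7)) = -2*√(1 + (3 + (-6)² + 4*(-6))) = -2*√(1 + (3 + 36 - 24)) = -2*√(1 + 15) = -2*√16 = -2*4 = -8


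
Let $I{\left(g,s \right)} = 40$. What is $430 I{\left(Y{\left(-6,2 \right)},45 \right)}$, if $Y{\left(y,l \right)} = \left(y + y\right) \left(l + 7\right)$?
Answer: $17200$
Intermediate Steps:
$Y{\left(y,l \right)} = 2 y \left(7 + l\right)$
$430 I{\left(Y{\left(-6,2 \right)},45 \right)} = 430 \cdot 40 = 17200$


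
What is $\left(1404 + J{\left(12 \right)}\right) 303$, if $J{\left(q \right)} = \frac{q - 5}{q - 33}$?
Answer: $425311$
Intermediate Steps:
$J{\left(q \right)} = \frac{-5 + q}{-33 + q}$
$\left(1404 + J{\left(12 \right)}\right) 303 = \left(1404 + \frac{-5 + 12}{-33 + 12}\right) 303 = \left(1404 + \frac{1}{-21} \cdot 7\right) 303 = \left(1404 - \frac{1}{3}\right) 303 = \frac{4211}{3} \cdot 303 = 425311$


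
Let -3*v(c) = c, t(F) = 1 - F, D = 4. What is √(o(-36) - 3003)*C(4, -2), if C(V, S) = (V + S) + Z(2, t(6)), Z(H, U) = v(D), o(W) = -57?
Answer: 4*I*√85 ≈ 36.878*I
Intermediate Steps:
v(c) = -c/3
Z(H, U) = -4/3 (Z(H, U) = -⅓*4 = -4/3)
C(V, S) = -4/3 + S + V (C(V, S) = (V + S) - 4/3 = (S + V) - 4/3 = -4/3 + S + V)
√(o(-36) - 3003)*C(4, -2) = √(-57 - 3003)*(-4/3 - 2 + 4) = √(-3060)*(⅔) = (6*I*√85)*(⅔) = 4*I*√85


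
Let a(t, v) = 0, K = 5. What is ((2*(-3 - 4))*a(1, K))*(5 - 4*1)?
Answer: 0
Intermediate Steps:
((2*(-3 - 4))*a(1, K))*(5 - 4*1) = ((2*(-3 - 4))*0)*(5 - 4*1) = ((2*(-7))*0)*(5 - 4) = -14*0*1 = 0*1 = 0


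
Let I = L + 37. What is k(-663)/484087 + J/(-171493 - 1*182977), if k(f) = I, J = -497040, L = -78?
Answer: 586819681/418522729 ≈ 1.4021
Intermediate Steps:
I = -41 (I = -78 + 37 = -41)
k(f) = -41
k(-663)/484087 + J/(-171493 - 1*182977) = -41/484087 - 497040/(-171493 - 1*182977) = -41*1/484087 - 497040/(-171493 - 182977) = -1/11807 - 497040/(-354470) = -1/11807 - 497040*(-1/354470) = -1/11807 + 49704/35447 = 586819681/418522729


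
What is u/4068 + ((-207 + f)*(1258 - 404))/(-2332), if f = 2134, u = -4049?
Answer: -1675994753/2371644 ≈ -706.68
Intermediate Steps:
u/4068 + ((-207 + f)*(1258 - 404))/(-2332) = -4049/4068 + ((-207 + 2134)*(1258 - 404))/(-2332) = -4049*1/4068 + (1927*854)*(-1/2332) = -4049/4068 + 1645658*(-1/2332) = -4049/4068 - 822829/1166 = -1675994753/2371644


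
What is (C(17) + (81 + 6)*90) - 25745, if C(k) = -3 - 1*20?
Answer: -17938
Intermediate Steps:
C(k) = -23 (C(k) = -3 - 20 = -23)
(C(17) + (81 + 6)*90) - 25745 = (-23 + (81 + 6)*90) - 25745 = (-23 + 87*90) - 25745 = (-23 + 7830) - 25745 = 7807 - 25745 = -17938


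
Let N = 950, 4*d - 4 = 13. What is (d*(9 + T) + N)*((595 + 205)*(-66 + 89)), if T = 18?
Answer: 19591400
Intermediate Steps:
d = 17/4 (d = 1 + (¼)*13 = 1 + 13/4 = 17/4 ≈ 4.2500)
(d*(9 + T) + N)*((595 + 205)*(-66 + 89)) = (17*(9 + 18)/4 + 950)*((595 + 205)*(-66 + 89)) = ((17/4)*27 + 950)*(800*23) = (459/4 + 950)*18400 = (4259/4)*18400 = 19591400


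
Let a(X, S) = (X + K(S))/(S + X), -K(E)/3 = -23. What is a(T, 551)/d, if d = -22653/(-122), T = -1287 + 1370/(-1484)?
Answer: 110341802/12386592441 ≈ 0.0089082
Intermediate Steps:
K(E) = 69 (K(E) = -3*(-23) = 69)
T = -955639/742 (T = -1287 + 1370*(-1/1484) = -1287 - 685/742 = -955639/742 ≈ -1287.9)
a(X, S) = (69 + X)/(S + X) (a(X, S) = (X + 69)/(S + X) = (69 + X)/(S + X))
d = 22653/122 (d = -1/122*(-22653) = 22653/122 ≈ 185.68)
a(T, 551)/d = ((69 - 955639/742)/(551 - 955639/742))/(22653/122) = (-904441/742/(-546797/742))*(122/22653) = -742/546797*(-904441/742)*(122/22653) = (904441/546797)*(122/22653) = 110341802/12386592441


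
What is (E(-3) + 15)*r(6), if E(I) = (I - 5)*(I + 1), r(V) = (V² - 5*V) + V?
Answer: 372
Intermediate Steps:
r(V) = V² - 4*V
E(I) = (1 + I)*(-5 + I) (E(I) = (-5 + I)*(1 + I) = (1 + I)*(-5 + I))
(E(-3) + 15)*r(6) = ((-5 + (-3)² - 4*(-3)) + 15)*(6*(-4 + 6)) = ((-5 + 9 + 12) + 15)*(6*2) = (16 + 15)*12 = 31*12 = 372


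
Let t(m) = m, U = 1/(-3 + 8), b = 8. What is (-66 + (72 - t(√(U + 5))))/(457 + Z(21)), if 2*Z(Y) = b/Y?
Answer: 126/9601 - 21*√130/48005 ≈ 0.0081359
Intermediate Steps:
U = ⅕ (U = 1/5 = ⅕ ≈ 0.20000)
Z(Y) = 4/Y (Z(Y) = (8/Y)/2 = 4/Y)
(-66 + (72 - t(√(U + 5))))/(457 + Z(21)) = (-66 + (72 - √(⅕ + 5)))/(457 + 4/21) = (-66 + (72 - √(26/5)))/(457 + 4*(1/21)) = (-66 + (72 - √130/5))/(457 + 4/21) = (-66 + (72 - √130/5))/(9601/21) = (6 - √130/5)*(21/9601) = 126/9601 - 21*√130/48005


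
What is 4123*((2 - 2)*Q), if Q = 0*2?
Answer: 0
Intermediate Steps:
Q = 0
4123*((2 - 2)*Q) = 4123*((2 - 2)*0) = 4123*(0*0) = 4123*0 = 0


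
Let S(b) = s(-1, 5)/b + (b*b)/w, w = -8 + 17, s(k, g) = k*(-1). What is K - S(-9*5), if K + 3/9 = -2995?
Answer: -144914/45 ≈ -3220.3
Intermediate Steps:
K = -8986/3 (K = -⅓ - 2995 = -8986/3 ≈ -2995.3)
s(k, g) = -k
w = 9
S(b) = 1/b + b²/9 (S(b) = (-1*(-1))/b + (b*b)/9 = 1/b + b²*(⅑) = 1/b + b²/9)
K - S(-9*5) = -8986/3 - (9 + (-9*5)³)/(9*((-9*5))) = -8986/3 - (9 + (-45)³)/(9*(-45)) = -8986/3 - (-1)*(9 - 91125)/(9*45) = -8986/3 - (-1)*(-91116)/(9*45) = -8986/3 - 1*10124/45 = -8986/3 - 10124/45 = -144914/45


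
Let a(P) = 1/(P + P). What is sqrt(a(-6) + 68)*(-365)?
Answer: -365*sqrt(2445)/6 ≈ -3008.0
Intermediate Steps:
a(P) = 1/(2*P)
sqrt(a(-6) + 68)*(-365) = sqrt((1/2)/(-6) + 68)*(-365) = sqrt((1/2)*(-1/6) + 68)*(-365) = sqrt(-1/12 + 68)*(-365) = sqrt(815/12)*(-365) = (sqrt(2445)/6)*(-365) = -365*sqrt(2445)/6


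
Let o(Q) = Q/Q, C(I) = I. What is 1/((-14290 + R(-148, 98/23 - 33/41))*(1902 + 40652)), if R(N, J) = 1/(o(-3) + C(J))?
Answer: -2101/1277591018449 ≈ -1.6445e-9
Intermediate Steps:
o(Q) = 1
R(N, J) = 1/(1 + J)
1/((-14290 + R(-148, 98/23 - 33/41))*(1902 + 40652)) = 1/((-14290 + 1/(1 + (98/23 - 33/41)))*(1902 + 40652)) = 1/((-14290 + 1/(1 + (98*(1/23) - 33*1/41)))*42554) = 1/((-14290 + 1/(1 + (98/23 - 33/41)))*42554) = 1/((-14290 + 1/(1 + 3259/943))*42554) = 1/((-14290 + 1/(4202/943))*42554) = 1/((-14290 + 943/4202)*42554) = 1/(-60045637/4202*42554) = 1/(-1277591018449/2101) = -2101/1277591018449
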